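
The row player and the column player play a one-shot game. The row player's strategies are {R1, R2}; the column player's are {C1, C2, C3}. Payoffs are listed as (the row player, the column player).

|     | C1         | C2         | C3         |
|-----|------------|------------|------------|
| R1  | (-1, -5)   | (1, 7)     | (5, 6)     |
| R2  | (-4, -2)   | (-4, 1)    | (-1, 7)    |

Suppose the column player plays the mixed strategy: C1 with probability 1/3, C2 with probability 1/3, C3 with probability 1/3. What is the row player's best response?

Compute the row player's expected payoff from each pure strategy against the given mix.
R1: (1/3)·(-1) + (1/3)·1 + (1/3)·5 = 5/3
R2: (1/3)·(-4) + (1/3)·(-4) + (1/3)·(-1) = -3
Highest expected payoff is 5/3, from R1.

R1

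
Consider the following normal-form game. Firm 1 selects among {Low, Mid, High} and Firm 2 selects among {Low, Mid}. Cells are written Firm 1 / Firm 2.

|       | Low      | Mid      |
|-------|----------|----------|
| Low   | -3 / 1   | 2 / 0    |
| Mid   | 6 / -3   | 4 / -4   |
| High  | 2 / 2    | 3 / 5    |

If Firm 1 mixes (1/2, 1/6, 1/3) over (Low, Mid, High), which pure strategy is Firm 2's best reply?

Mid

Firm 2's best reply maximizes expected payoff against the mix.
Low: (1/2)·1 + (1/6)·(-3) + (1/3)·2 = 2/3
Mid: (1/2)·0 + (1/6)·(-4) + (1/3)·5 = 1
Highest expected payoff is 1, from Mid.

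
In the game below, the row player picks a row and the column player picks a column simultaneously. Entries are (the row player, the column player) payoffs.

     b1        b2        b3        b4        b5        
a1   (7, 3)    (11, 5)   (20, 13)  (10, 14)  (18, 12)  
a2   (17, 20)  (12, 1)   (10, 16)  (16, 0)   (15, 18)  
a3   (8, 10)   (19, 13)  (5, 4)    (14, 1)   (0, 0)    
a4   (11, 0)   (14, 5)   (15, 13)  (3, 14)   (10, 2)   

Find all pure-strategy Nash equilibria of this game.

(a2, b1) and (a3, b2)

Find each player's best response to every opponent strategy; NE are the intersections.
The row player's best responses — vs b1: a2 (payoff 17); vs b2: a3 (payoff 19); vs b3: a1 (payoff 20); vs b4: a2 (payoff 16); vs b5: a1 (payoff 18).
The column player's best responses — vs a1: b4 (payoff 14); vs a2: b1 (payoff 20); vs a3: b2 (payoff 13); vs a4: b4 (payoff 14).
Mutual best responses occur at (a2, b1) and (a3, b2); at each, neither player gains by switching.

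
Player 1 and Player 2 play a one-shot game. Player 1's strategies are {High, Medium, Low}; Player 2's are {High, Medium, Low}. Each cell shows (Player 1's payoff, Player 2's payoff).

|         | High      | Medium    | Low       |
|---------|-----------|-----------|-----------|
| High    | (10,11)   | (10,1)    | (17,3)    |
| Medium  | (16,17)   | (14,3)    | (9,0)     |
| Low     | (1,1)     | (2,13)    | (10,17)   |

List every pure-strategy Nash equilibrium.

(Medium, High)

A profile is a Nash equilibrium when each player is best-responding to the other.
Player 1's best responses — vs High: Medium (payoff 16); vs Medium: Medium (payoff 14); vs Low: High (payoff 17).
Player 2's best responses — vs High: High (payoff 11); vs Medium: High (payoff 17); vs Low: Low (payoff 17).
The only mutual best response is (Medium, High); neither player gains by switching there.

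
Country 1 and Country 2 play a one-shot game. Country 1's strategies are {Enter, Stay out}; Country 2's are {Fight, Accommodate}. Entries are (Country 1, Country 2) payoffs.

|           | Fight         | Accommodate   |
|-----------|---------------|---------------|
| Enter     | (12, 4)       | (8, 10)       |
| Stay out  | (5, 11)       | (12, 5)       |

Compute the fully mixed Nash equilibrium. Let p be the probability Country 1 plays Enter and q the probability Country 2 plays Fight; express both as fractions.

Each player's mixing probability is pinned down by making the *other* player indifferent.
Country 2 indifferent between Fight and Accommodate: p·4 + (1−p)·11 = p·10 + (1−p)·5 ⟹ 11 + (-7)p = 5 + 5p ⟹ p = 1/2.
Country 1 indifferent between Enter and Stay out: q·12 + (1−q)·8 = q·5 + (1−q)·12 ⟹ 8 + 4q = 12 + (-7)q ⟹ q = 4/11.

p = 1/2, q = 4/11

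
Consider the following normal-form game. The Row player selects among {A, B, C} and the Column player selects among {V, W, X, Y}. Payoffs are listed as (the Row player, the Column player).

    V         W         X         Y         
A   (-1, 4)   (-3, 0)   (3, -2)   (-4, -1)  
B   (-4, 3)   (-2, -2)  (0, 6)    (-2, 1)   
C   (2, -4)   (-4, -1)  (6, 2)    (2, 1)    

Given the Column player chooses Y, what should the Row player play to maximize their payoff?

With the Column player fixed at Y, the Row player's payoffs are: A → -4, B → -2, C → 2.
The maximum is 2, achieved by C.

C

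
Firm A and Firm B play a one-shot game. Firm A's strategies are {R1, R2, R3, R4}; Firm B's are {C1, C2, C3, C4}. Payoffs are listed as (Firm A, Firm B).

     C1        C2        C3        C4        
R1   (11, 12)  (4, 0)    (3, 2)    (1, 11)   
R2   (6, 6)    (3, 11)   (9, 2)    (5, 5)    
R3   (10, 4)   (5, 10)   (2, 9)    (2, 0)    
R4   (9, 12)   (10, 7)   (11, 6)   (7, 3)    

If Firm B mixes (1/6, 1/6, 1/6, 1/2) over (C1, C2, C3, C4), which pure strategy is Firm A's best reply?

Firm A's best reply maximizes expected payoff against the mix.
R1: (1/6)·11 + (1/6)·4 + (1/6)·3 + (1/2)·1 = 7/2
R2: (1/6)·6 + (1/6)·3 + (1/6)·9 + (1/2)·5 = 11/2
R3: (1/6)·10 + (1/6)·5 + (1/6)·2 + (1/2)·2 = 23/6
R4: (1/6)·9 + (1/6)·10 + (1/6)·11 + (1/2)·7 = 17/2
Highest expected payoff is 17/2, from R4.

R4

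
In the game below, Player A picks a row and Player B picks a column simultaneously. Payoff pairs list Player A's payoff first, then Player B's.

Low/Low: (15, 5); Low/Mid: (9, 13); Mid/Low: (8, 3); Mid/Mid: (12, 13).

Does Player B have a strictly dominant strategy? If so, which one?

Check whether one of Player B's strategies beats all alternatives regardless of what the opponent does.
Mid strictly dominates: vs Low: 13 > 5; vs Mid: 13 > 3.

Mid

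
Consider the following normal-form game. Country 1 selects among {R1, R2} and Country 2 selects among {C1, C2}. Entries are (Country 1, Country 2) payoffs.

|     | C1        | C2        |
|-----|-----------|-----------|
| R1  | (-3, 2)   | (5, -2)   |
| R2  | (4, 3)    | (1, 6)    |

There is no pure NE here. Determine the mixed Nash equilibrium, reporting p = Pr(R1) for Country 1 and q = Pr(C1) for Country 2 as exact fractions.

In a mixed NE each player is indifferent between their pure strategies, so the opponent's mix sets the indifference.
Country 2 indifferent between C1 and C2: p·2 + (1−p)·3 = p·(-2) + (1−p)·6 ⟹ 3 + (-1)p = 6 + (-8)p ⟹ p = 3/7.
Country 1 indifferent between R1 and R2: q·(-3) + (1−q)·5 = q·4 + (1−q)·1 ⟹ 5 + (-8)q = 1 + 3q ⟹ q = 4/11.

p = 3/7, q = 4/11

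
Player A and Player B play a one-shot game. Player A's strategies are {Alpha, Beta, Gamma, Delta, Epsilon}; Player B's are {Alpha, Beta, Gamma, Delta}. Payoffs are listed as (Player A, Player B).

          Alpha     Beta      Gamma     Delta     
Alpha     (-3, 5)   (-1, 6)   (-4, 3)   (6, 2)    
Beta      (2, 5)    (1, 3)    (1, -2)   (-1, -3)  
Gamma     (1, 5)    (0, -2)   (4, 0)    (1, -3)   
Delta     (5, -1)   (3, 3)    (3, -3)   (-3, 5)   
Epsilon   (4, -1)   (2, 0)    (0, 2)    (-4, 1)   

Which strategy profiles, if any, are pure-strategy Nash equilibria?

There is no pure-strategy Nash equilibrium

A profile is a Nash equilibrium when each player is best-responding to the other.
Player A's best responses — vs Alpha: Delta (payoff 5); vs Beta: Delta (payoff 3); vs Gamma: Gamma (payoff 4); vs Delta: Alpha (payoff 6).
Player B's best responses — vs Alpha: Beta (payoff 6); vs Beta: Alpha (payoff 5); vs Gamma: Alpha (payoff 5); vs Delta: Delta (payoff 5); vs Epsilon: Gamma (payoff 2).
No cell has both players best-responding. For instance, Player A's best reply to Gamma is Gamma, but against Gamma Player B prefers Alpha over Gamma.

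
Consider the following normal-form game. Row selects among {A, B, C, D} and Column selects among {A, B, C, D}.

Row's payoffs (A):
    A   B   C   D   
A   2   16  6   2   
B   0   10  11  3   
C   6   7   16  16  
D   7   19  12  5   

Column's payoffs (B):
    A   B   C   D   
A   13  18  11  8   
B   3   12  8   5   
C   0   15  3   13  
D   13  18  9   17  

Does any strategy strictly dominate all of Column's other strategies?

Check whether one of Column's strategies beats all alternatives regardless of what the opponent does.
B strictly dominates: vs A: 18 > each of {13, 11, 8}; vs B: 12 > each of {3, 8, 5}; vs C: 15 > each of {0, 3, 13}; vs D: 18 > each of {13, 9, 17}.

B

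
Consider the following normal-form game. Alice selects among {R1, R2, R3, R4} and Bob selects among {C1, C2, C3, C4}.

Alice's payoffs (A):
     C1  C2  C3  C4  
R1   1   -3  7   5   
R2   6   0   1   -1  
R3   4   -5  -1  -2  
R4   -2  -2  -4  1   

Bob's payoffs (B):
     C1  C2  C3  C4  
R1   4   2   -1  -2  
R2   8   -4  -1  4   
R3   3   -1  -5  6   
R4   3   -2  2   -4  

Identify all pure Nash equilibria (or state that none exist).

Check mutual best responses: a cell is a NE iff neither player can gain by unilaterally deviating.
Alice's best responses — vs C1: R2 (payoff 6); vs C2: R2 (payoff 0); vs C3: R1 (payoff 7); vs C4: R1 (payoff 5).
Bob's best responses — vs R1: C1 (payoff 4); vs R2: C1 (payoff 8); vs R3: C4 (payoff 6); vs R4: C1 (payoff 3).
The only mutual best response is (R2, C1); neither player gains by switching there.

(R2, C1)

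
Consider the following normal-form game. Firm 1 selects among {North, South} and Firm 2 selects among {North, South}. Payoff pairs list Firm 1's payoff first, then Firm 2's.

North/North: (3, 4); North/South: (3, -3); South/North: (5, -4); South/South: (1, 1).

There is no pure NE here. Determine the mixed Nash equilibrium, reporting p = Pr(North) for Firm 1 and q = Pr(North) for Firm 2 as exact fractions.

p = 5/12, q = 1/2

Each player's mixing probability is pinned down by making the *other* player indifferent.
Firm 2 indifferent between North and South: p·4 + (1−p)·(-4) = p·(-3) + (1−p)·1 ⟹ (-4) + 8p = 1 + (-4)p ⟹ p = 5/12.
Firm 1 indifferent between North and South: q·3 + (1−q)·3 = q·5 + (1−q)·1 ⟹ 3 + 0q = 1 + 4q ⟹ q = 1/2.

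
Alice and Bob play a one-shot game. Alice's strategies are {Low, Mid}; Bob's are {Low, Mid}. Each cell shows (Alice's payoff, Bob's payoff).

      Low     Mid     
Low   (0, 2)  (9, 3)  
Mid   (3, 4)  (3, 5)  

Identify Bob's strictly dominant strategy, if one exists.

Mid

A strategy is strictly dominant if it gives Bob a strictly higher payoff than every other strategy, against every choice by the opponent.
Mid strictly dominates: vs Low: 3 > 2; vs Mid: 5 > 4.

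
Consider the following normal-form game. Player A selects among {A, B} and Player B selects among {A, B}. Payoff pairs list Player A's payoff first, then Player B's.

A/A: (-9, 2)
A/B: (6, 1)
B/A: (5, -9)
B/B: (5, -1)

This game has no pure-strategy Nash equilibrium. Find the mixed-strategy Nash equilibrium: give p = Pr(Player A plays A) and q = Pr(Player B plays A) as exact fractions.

p = 8/9, q = 1/15

Each player's mixing probability is pinned down by making the *other* player indifferent.
Player B indifferent between A and B: p·2 + (1−p)·(-9) = p·1 + (1−p)·(-1) ⟹ (-9) + 11p = (-1) + 2p ⟹ p = 8/9.
Player A indifferent between A and B: q·(-9) + (1−q)·6 = q·5 + (1−q)·5 ⟹ 6 + (-15)q = 5 + 0q ⟹ q = 1/15.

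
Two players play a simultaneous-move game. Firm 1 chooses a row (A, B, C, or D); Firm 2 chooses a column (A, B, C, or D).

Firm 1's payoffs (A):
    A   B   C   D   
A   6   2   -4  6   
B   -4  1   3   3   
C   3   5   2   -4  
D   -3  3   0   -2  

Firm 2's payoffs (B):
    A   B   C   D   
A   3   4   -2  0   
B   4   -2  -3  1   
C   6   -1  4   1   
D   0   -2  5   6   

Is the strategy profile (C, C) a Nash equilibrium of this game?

No

Holding Firm 2 at C: Firm 1 gets 2 from C but could get 3 by switching to B. Firm 1 has a profitable deviation.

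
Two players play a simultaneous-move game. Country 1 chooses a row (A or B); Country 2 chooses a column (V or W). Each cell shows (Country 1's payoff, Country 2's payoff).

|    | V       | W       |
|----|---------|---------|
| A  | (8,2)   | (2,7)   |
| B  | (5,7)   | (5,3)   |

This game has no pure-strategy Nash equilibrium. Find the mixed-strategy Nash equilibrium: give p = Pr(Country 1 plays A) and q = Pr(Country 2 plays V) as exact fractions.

p = 4/9, q = 1/2

In a mixed NE each player is indifferent between their pure strategies, so the opponent's mix sets the indifference.
Country 2 indifferent between V and W: p·2 + (1−p)·7 = p·7 + (1−p)·3 ⟹ 7 + (-5)p = 3 + 4p ⟹ p = 4/9.
Country 1 indifferent between A and B: q·8 + (1−q)·2 = q·5 + (1−q)·5 ⟹ 2 + 6q = 5 + 0q ⟹ q = 1/2.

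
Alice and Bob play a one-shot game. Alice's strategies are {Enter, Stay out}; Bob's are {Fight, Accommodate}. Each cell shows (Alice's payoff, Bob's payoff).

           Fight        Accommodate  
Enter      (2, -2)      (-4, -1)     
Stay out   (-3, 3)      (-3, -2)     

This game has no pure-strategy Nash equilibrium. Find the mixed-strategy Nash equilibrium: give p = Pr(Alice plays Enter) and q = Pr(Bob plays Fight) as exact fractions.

Each player's mixing probability is pinned down by making the *other* player indifferent.
Bob indifferent between Fight and Accommodate: p·(-2) + (1−p)·3 = p·(-1) + (1−p)·(-2) ⟹ 3 + (-5)p = (-2) + 1p ⟹ p = 5/6.
Alice indifferent between Enter and Stay out: q·2 + (1−q)·(-4) = q·(-3) + (1−q)·(-3) ⟹ (-4) + 6q = (-3) + 0q ⟹ q = 1/6.

p = 5/6, q = 1/6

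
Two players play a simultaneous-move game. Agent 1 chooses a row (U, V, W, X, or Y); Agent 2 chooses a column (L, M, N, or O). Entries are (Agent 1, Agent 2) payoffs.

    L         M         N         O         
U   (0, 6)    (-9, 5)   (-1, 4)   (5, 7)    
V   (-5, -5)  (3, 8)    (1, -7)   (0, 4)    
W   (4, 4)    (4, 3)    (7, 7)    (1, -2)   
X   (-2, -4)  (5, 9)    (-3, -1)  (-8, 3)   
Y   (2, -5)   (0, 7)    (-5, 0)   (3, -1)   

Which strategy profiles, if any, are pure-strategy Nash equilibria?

A profile is a Nash equilibrium when each player is best-responding to the other.
Agent 1's best responses — vs L: W (payoff 4); vs M: X (payoff 5); vs N: W (payoff 7); vs O: U (payoff 5).
Agent 2's best responses — vs U: O (payoff 7); vs V: M (payoff 8); vs W: N (payoff 7); vs X: M (payoff 9); vs Y: M (payoff 7).
Mutual best responses occur at (U, O), (W, N), and (X, M); at each, neither player gains by switching.

(U, O), (W, N), and (X, M)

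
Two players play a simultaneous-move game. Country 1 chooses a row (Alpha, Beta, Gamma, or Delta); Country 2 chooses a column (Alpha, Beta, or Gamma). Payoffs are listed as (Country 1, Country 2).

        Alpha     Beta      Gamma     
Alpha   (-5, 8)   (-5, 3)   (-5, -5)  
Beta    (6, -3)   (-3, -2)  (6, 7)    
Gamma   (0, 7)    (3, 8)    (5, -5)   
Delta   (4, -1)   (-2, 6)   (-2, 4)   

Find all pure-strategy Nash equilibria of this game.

(Beta, Gamma) and (Gamma, Beta)

Check mutual best responses: a cell is a NE iff neither player can gain by unilaterally deviating.
Country 1's best responses — vs Alpha: Beta (payoff 6); vs Beta: Gamma (payoff 3); vs Gamma: Beta (payoff 6).
Country 2's best responses — vs Alpha: Alpha (payoff 8); vs Beta: Gamma (payoff 7); vs Gamma: Beta (payoff 8); vs Delta: Beta (payoff 6).
Mutual best responses occur at (Beta, Gamma) and (Gamma, Beta); at each, neither player gains by switching.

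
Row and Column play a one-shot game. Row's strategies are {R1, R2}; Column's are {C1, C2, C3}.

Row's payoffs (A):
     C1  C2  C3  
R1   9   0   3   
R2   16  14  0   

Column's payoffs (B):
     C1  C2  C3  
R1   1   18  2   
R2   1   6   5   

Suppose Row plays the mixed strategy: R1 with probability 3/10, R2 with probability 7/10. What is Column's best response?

C2

Column's best reply maximizes expected payoff against the mix.
C1: (3/10)·1 + (7/10)·1 = 1
C2: (3/10)·18 + (7/10)·6 = 48/5
C3: (3/10)·2 + (7/10)·5 = 41/10
Highest expected payoff is 48/5, from C2.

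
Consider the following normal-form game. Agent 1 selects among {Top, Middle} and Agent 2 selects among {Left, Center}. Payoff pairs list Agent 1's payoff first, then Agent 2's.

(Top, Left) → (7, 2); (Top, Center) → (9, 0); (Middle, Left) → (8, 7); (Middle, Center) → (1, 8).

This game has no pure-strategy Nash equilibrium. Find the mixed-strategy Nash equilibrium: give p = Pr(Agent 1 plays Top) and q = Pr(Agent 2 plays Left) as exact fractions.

In a mixed NE each player is indifferent between their pure strategies, so the opponent's mix sets the indifference.
Agent 2 indifferent between Left and Center: p·2 + (1−p)·7 = p·0 + (1−p)·8 ⟹ 7 + (-5)p = 8 + (-8)p ⟹ p = 1/3.
Agent 1 indifferent between Top and Middle: q·7 + (1−q)·9 = q·8 + (1−q)·1 ⟹ 9 + (-2)q = 1 + 7q ⟹ q = 8/9.

p = 1/3, q = 8/9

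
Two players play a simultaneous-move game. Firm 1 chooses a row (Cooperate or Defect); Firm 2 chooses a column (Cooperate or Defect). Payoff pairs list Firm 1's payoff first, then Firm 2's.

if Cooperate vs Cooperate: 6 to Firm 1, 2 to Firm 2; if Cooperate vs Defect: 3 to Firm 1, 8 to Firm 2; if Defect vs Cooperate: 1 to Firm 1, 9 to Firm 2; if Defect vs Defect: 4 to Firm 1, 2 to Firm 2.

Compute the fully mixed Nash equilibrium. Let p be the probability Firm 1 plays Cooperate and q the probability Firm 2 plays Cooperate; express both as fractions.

Each player's mixing probability is pinned down by making the *other* player indifferent.
Firm 2 indifferent between Cooperate and Defect: p·2 + (1−p)·9 = p·8 + (1−p)·2 ⟹ 9 + (-7)p = 2 + 6p ⟹ p = 7/13.
Firm 1 indifferent between Cooperate and Defect: q·6 + (1−q)·3 = q·1 + (1−q)·4 ⟹ 3 + 3q = 4 + (-3)q ⟹ q = 1/6.

p = 7/13, q = 1/6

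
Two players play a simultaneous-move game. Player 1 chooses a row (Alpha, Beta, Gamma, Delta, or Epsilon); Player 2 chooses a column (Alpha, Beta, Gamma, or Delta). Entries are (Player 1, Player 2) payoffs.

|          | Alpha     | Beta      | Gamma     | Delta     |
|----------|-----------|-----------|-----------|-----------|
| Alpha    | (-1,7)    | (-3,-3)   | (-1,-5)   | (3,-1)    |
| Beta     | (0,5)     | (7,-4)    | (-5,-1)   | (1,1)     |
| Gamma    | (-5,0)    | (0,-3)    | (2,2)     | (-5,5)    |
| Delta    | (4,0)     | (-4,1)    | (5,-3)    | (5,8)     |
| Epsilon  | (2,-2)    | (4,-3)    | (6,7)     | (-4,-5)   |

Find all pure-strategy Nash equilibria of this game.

(Delta, Delta) and (Epsilon, Gamma)

Find each player's best response to every opponent strategy; NE are the intersections.
Player 1's best responses — vs Alpha: Delta (payoff 4); vs Beta: Beta (payoff 7); vs Gamma: Epsilon (payoff 6); vs Delta: Delta (payoff 5).
Player 2's best responses — vs Alpha: Alpha (payoff 7); vs Beta: Alpha (payoff 5); vs Gamma: Delta (payoff 5); vs Delta: Delta (payoff 8); vs Epsilon: Gamma (payoff 7).
Mutual best responses occur at (Delta, Delta) and (Epsilon, Gamma); at each, neither player gains by switching.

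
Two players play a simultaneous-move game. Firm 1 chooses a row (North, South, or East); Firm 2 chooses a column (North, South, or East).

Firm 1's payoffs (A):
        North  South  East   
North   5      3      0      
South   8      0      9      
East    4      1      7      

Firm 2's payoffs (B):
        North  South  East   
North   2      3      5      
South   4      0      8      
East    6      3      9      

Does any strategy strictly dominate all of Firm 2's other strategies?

A strategy is strictly dominant if it gives Firm 2 a strictly higher payoff than every other strategy, against every choice by the opponent.
East strictly dominates: vs North: 5 > each of {2, 3}; vs South: 8 > each of {4, 0}; vs East: 9 > each of {6, 3}.

East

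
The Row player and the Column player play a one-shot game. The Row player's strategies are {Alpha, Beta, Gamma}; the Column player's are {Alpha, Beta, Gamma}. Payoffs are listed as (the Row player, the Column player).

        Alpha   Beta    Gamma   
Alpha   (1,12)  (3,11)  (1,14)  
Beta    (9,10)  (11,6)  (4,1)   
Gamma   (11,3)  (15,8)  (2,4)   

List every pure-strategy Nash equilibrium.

Check mutual best responses: a cell is a NE iff neither player can gain by unilaterally deviating.
The Row player's best responses — vs Alpha: Gamma (payoff 11); vs Beta: Gamma (payoff 15); vs Gamma: Beta (payoff 4).
The Column player's best responses — vs Alpha: Gamma (payoff 14); vs Beta: Alpha (payoff 10); vs Gamma: Beta (payoff 8).
The only mutual best response is (Gamma, Beta); neither player gains by switching there.

(Gamma, Beta)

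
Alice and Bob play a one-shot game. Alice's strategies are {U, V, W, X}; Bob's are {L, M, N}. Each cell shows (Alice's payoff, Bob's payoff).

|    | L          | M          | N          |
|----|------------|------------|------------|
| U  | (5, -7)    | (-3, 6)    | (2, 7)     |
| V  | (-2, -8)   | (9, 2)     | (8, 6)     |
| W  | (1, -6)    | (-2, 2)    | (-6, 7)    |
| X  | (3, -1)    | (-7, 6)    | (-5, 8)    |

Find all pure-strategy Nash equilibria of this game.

(V, N)

Find each player's best response to every opponent strategy; NE are the intersections.
Alice's best responses — vs L: U (payoff 5); vs M: V (payoff 9); vs N: V (payoff 8).
Bob's best responses — vs U: N (payoff 7); vs V: N (payoff 6); vs W: N (payoff 7); vs X: N (payoff 8).
The only mutual best response is (V, N); neither player gains by switching there.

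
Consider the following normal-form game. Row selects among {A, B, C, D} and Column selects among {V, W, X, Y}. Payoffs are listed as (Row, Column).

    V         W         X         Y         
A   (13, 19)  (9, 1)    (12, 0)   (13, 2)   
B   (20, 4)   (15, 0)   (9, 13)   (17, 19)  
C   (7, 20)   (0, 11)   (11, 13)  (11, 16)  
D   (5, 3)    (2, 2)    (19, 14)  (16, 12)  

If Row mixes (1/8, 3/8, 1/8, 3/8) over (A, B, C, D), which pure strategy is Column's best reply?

Y

Compute Column's expected payoff from each pure strategy against the given mix.
V: (1/8)·19 + (3/8)·4 + (1/8)·20 + (3/8)·3 = 15/2
W: (1/8)·1 + (3/8)·0 + (1/8)·11 + (3/8)·2 = 9/4
X: (1/8)·0 + (3/8)·13 + (1/8)·13 + (3/8)·14 = 47/4
Y: (1/8)·2 + (3/8)·19 + (1/8)·16 + (3/8)·12 = 111/8
Highest expected payoff is 111/8, from Y.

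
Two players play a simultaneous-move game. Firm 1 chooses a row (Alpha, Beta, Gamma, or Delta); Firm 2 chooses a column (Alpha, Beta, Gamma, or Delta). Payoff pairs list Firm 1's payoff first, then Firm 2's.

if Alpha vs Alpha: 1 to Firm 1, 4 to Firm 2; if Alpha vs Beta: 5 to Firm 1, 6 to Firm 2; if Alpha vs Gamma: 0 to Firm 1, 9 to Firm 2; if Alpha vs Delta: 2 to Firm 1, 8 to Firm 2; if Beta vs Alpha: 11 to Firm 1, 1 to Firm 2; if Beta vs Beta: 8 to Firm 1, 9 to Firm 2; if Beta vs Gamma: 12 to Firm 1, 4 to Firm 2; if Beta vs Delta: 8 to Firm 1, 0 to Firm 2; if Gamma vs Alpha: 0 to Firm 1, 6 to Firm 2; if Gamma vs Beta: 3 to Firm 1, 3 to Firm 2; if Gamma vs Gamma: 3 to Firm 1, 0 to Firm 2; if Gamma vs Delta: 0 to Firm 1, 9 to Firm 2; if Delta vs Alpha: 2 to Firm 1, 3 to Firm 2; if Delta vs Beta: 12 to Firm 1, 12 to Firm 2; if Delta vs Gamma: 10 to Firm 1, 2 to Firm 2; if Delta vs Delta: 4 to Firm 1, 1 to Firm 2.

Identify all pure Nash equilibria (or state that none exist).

Check mutual best responses: a cell is a NE iff neither player can gain by unilaterally deviating.
Firm 1's best responses — vs Alpha: Beta (payoff 11); vs Beta: Delta (payoff 12); vs Gamma: Beta (payoff 12); vs Delta: Beta (payoff 8).
Firm 2's best responses — vs Alpha: Gamma (payoff 9); vs Beta: Beta (payoff 9); vs Gamma: Delta (payoff 9); vs Delta: Beta (payoff 12).
The only mutual best response is (Delta, Beta); neither player gains by switching there.

(Delta, Beta)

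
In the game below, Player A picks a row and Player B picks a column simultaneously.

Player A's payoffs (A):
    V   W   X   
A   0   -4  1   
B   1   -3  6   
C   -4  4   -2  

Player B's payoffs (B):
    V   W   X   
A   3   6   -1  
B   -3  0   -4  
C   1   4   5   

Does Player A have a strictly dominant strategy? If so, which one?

None

Check whether one of Player A's strategies beats all alternatives regardless of what the opponent does.
A is not dominant: against V, B gives 1 > 0.
B is not dominant: against W, C gives 4 > -3.
C is not dominant: against V, A gives 0 > -4.
No single strategy is best against every opponent action.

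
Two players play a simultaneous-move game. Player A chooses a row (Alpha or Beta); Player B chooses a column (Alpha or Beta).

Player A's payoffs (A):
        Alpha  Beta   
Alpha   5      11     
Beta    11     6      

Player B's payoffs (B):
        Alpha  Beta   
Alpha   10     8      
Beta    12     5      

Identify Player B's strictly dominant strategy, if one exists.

A strategy is strictly dominant if it gives Player B a strictly higher payoff than every other strategy, against every choice by the opponent.
Alpha strictly dominates: vs Alpha: 10 > 8; vs Beta: 12 > 5.

Alpha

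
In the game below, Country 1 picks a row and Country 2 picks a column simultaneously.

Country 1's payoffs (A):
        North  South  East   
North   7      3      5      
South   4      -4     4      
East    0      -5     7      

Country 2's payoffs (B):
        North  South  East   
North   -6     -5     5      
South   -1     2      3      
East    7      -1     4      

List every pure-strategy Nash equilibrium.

Find each player's best response to every opponent strategy; NE are the intersections.
Country 1's best responses — vs North: North (payoff 7); vs South: North (payoff 3); vs East: East (payoff 7).
Country 2's best responses — vs North: East (payoff 5); vs South: East (payoff 3); vs East: North (payoff 7).
No cell has both players best-responding. For instance, Country 1's best reply to North is North, but against North Country 2 prefers East over North.

None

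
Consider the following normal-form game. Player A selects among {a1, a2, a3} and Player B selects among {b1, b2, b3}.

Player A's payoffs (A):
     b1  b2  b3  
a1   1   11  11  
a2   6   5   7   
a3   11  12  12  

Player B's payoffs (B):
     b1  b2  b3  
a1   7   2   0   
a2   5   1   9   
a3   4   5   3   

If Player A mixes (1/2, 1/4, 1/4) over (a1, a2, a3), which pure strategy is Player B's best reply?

b1

Compute Player B's expected payoff from each pure strategy against the given mix.
b1: (1/2)·7 + (1/4)·5 + (1/4)·4 = 23/4
b2: (1/2)·2 + (1/4)·1 + (1/4)·5 = 5/2
b3: (1/2)·0 + (1/4)·9 + (1/4)·3 = 3
Highest expected payoff is 23/4, from b1.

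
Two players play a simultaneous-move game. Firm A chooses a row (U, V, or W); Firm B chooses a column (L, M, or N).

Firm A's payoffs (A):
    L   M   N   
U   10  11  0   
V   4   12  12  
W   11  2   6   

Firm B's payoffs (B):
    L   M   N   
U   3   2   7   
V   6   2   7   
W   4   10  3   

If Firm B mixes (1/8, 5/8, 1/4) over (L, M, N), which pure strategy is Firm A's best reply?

Compute Firm A's expected payoff from each pure strategy against the given mix.
U: (1/8)·10 + (5/8)·11 + (1/4)·0 = 65/8
V: (1/8)·4 + (5/8)·12 + (1/4)·12 = 11
W: (1/8)·11 + (5/8)·2 + (1/4)·6 = 33/8
Highest expected payoff is 11, from V.

V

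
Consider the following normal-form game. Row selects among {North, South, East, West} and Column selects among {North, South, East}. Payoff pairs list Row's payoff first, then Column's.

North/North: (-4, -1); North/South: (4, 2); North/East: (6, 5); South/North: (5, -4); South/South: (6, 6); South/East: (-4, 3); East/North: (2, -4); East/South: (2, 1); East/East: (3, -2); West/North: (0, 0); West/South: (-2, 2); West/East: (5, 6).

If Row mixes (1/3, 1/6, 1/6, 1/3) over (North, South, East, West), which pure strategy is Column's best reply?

East

Compute Column's expected payoff from each pure strategy against the given mix.
North: (1/3)·(-1) + (1/6)·(-4) + (1/6)·(-4) + (1/3)·0 = -5/3
South: (1/3)·2 + (1/6)·6 + (1/6)·1 + (1/3)·2 = 5/2
East: (1/3)·5 + (1/6)·3 + (1/6)·(-2) + (1/3)·6 = 23/6
Highest expected payoff is 23/6, from East.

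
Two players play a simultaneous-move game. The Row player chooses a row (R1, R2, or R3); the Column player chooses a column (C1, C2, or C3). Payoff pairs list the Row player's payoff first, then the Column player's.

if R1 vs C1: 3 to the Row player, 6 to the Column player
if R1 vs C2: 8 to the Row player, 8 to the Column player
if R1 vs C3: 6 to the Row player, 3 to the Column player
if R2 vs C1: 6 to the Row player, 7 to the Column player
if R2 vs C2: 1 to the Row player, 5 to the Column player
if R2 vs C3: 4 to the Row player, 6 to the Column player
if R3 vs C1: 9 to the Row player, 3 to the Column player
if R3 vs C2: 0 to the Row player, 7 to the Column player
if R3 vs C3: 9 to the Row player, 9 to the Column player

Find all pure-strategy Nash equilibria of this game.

Check mutual best responses: a cell is a NE iff neither player can gain by unilaterally deviating.
The Row player's best responses — vs C1: R3 (payoff 9); vs C2: R1 (payoff 8); vs C3: R3 (payoff 9).
The Column player's best responses — vs R1: C2 (payoff 8); vs R2: C1 (payoff 7); vs R3: C3 (payoff 9).
Mutual best responses occur at (R1, C2) and (R3, C3); at each, neither player gains by switching.

(R1, C2) and (R3, C3)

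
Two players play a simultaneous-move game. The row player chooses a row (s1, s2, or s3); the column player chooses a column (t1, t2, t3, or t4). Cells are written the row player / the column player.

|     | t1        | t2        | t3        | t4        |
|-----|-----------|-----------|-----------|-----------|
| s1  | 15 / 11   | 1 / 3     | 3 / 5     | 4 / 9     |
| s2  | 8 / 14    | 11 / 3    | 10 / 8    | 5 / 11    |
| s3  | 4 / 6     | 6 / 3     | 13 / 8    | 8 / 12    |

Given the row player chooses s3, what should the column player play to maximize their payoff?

t4

With the row player fixed at s3, the column player's payoffs are: t1 → 6, t2 → 3, t3 → 8, t4 → 12.
The maximum is 12, achieved by t4.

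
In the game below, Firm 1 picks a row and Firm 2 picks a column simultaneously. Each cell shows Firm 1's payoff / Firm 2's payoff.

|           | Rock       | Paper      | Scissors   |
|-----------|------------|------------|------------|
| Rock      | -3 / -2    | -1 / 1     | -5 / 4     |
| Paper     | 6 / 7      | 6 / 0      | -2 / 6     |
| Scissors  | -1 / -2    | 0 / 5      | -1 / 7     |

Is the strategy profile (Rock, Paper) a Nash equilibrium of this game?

Holding Firm 2 at Paper: Firm 1 gets -1 from Rock but could get 6 by switching to Paper. Firm 1 has a profitable deviation.

No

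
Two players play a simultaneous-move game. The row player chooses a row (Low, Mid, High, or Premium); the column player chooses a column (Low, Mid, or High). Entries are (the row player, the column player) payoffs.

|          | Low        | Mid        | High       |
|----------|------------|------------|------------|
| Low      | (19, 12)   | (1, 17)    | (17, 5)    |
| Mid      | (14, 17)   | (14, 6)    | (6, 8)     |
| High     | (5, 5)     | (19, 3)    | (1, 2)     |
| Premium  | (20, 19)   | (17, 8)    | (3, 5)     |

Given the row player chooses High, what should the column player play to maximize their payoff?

Low

With the row player fixed at High, the column player's payoffs are: Low → 5, Mid → 3, High → 2.
The maximum is 5, achieved by Low.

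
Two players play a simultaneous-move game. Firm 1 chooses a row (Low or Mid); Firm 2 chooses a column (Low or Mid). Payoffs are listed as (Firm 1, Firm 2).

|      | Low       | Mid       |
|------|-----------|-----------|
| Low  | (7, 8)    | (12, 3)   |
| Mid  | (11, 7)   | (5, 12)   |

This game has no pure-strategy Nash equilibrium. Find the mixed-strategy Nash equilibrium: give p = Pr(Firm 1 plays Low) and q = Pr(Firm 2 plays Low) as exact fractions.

p = 1/2, q = 7/11

Each player's mixing probability is pinned down by making the *other* player indifferent.
Firm 2 indifferent between Low and Mid: p·8 + (1−p)·7 = p·3 + (1−p)·12 ⟹ 7 + 1p = 12 + (-9)p ⟹ p = 1/2.
Firm 1 indifferent between Low and Mid: q·7 + (1−q)·12 = q·11 + (1−q)·5 ⟹ 12 + (-5)q = 5 + 6q ⟹ q = 7/11.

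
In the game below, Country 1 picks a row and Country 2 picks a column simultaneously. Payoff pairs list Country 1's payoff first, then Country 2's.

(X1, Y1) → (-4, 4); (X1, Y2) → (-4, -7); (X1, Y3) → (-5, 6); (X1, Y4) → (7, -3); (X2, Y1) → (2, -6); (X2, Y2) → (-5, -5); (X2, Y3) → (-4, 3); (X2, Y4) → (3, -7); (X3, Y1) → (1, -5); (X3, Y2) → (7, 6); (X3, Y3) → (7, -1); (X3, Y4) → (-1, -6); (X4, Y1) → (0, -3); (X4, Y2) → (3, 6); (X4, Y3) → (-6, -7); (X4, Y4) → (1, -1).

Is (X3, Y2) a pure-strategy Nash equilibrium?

Yes

Holding Country 2 at Y2: Country 1 gets 7 from X3, versus -4 from X1, -5 from X2, 3 from X4. No profitable deviation for Country 1.
Holding Country 1 at X3: Country 2 gets 6 from Y2, versus -5 from Y1, -1 from Y3, -6 from Y4. No profitable deviation for Country 2 either.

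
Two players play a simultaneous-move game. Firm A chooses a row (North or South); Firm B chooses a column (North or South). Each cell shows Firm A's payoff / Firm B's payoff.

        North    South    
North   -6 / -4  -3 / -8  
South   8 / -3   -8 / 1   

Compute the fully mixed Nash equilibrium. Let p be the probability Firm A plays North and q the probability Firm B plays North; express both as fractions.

Each player's mixing probability is pinned down by making the *other* player indifferent.
Firm B indifferent between North and South: p·(-4) + (1−p)·(-3) = p·(-8) + (1−p)·1 ⟹ (-3) + (-1)p = 1 + (-9)p ⟹ p = 1/2.
Firm A indifferent between North and South: q·(-6) + (1−q)·(-3) = q·8 + (1−q)·(-8) ⟹ (-3) + (-3)q = (-8) + 16q ⟹ q = 5/19.

p = 1/2, q = 5/19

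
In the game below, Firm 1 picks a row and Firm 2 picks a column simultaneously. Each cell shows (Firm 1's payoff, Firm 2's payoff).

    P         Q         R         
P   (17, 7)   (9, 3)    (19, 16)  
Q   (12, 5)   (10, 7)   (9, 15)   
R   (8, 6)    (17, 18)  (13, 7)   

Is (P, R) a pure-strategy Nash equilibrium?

Yes

Holding Firm 2 at R: Firm 1 gets 19 from P, versus 9 from Q, 13 from R. No profitable deviation for Firm 1.
Holding Firm 1 at P: Firm 2 gets 16 from R, versus 7 from P, 3 from Q. No profitable deviation for Firm 2 either.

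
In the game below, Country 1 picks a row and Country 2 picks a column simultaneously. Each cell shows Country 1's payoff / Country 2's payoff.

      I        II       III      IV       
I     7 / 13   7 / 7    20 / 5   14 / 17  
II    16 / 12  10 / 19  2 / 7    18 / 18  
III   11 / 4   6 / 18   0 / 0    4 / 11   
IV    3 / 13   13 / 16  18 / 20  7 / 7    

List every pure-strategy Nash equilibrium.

Find each player's best response to every opponent strategy; NE are the intersections.
Country 1's best responses — vs I: II (payoff 16); vs II: IV (payoff 13); vs III: I (payoff 20); vs IV: II (payoff 18).
Country 2's best responses — vs I: IV (payoff 17); vs II: II (payoff 19); vs III: II (payoff 18); vs IV: III (payoff 20).
No cell has both players best-responding. For instance, Country 1's best reply to III is I, but against I Country 2 prefers IV over III.

None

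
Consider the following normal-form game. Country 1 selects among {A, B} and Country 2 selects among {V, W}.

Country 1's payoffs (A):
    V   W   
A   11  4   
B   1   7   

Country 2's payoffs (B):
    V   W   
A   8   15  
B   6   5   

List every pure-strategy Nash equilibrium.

None

A profile is a Nash equilibrium when each player is best-responding to the other.
Country 1's best responses — vs V: A (payoff 11); vs W: B (payoff 7).
Country 2's best responses — vs A: W (payoff 15); vs B: V (payoff 6).
No cell has both players best-responding. For instance, Country 1's best reply to V is A, but against A Country 2 prefers W over V.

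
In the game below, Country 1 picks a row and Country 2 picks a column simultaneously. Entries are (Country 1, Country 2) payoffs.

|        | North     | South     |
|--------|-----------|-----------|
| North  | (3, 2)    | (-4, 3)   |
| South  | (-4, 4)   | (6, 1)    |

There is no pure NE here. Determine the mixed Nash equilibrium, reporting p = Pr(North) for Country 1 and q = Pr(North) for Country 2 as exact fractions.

p = 3/4, q = 10/17

In a mixed NE each player is indifferent between their pure strategies, so the opponent's mix sets the indifference.
Country 2 indifferent between North and South: p·2 + (1−p)·4 = p·3 + (1−p)·1 ⟹ 4 + (-2)p = 1 + 2p ⟹ p = 3/4.
Country 1 indifferent between North and South: q·3 + (1−q)·(-4) = q·(-4) + (1−q)·6 ⟹ (-4) + 7q = 6 + (-10)q ⟹ q = 10/17.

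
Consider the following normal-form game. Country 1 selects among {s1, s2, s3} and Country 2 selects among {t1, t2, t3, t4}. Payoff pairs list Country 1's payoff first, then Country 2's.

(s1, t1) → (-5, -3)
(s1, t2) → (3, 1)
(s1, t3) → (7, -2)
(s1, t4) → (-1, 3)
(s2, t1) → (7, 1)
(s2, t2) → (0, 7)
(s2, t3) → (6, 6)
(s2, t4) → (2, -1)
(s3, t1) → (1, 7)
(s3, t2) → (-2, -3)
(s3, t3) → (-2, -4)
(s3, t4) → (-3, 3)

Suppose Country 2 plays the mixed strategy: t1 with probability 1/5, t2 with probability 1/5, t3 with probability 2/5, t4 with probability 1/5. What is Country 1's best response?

Country 1's best reply maximizes expected payoff against the mix.
s1: (1/5)·(-5) + (1/5)·3 + (2/5)·7 + (1/5)·(-1) = 11/5
s2: (1/5)·7 + (1/5)·0 + (2/5)·6 + (1/5)·2 = 21/5
s3: (1/5)·1 + (1/5)·(-2) + (2/5)·(-2) + (1/5)·(-3) = -8/5
Highest expected payoff is 21/5, from s2.

s2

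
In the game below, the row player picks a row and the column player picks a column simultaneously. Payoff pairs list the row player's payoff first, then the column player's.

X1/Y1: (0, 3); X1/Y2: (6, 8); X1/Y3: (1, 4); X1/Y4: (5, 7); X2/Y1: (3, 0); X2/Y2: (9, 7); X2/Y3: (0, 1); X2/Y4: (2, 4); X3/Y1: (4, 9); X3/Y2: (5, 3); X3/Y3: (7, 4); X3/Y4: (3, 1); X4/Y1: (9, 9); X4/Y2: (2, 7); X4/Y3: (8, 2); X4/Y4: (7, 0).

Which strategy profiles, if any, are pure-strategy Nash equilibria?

(X2, Y2) and (X4, Y1)

Check mutual best responses: a cell is a NE iff neither player can gain by unilaterally deviating.
The row player's best responses — vs Y1: X4 (payoff 9); vs Y2: X2 (payoff 9); vs Y3: X4 (payoff 8); vs Y4: X4 (payoff 7).
The column player's best responses — vs X1: Y2 (payoff 8); vs X2: Y2 (payoff 7); vs X3: Y1 (payoff 9); vs X4: Y1 (payoff 9).
Mutual best responses occur at (X2, Y2) and (X4, Y1); at each, neither player gains by switching.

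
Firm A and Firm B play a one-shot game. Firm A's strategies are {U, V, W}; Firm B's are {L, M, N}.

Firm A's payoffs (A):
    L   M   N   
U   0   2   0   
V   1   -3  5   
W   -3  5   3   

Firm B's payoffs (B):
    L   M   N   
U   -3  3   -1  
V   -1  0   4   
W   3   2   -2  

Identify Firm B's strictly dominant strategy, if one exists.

No strictly dominant strategy

Check whether one of Firm B's strategies beats all alternatives regardless of what the opponent does.
L is not dominant: against U, M gives 3 > -3.
M is not dominant: against V, N gives 4 > 0.
N is not dominant: against U, M gives 3 > -1.
No single strategy is best against every opponent action.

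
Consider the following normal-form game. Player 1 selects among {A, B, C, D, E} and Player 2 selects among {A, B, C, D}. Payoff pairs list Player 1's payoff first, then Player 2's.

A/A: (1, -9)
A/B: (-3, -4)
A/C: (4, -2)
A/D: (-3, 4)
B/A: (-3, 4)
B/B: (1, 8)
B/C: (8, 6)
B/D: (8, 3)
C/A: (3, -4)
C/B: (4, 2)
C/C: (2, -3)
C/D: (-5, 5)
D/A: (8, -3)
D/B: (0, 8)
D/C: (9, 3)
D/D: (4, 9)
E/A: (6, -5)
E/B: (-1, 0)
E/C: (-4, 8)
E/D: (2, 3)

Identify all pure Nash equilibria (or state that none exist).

Check mutual best responses: a cell is a NE iff neither player can gain by unilaterally deviating.
Player 1's best responses — vs A: D (payoff 8); vs B: C (payoff 4); vs C: D (payoff 9); vs D: B (payoff 8).
Player 2's best responses — vs A: D (payoff 4); vs B: B (payoff 8); vs C: D (payoff 5); vs D: D (payoff 9); vs E: C (payoff 8).
No cell has both players best-responding. For instance, Player 1's best reply to C is D, but against D Player 2 prefers D over C.

No pure-strategy Nash equilibrium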